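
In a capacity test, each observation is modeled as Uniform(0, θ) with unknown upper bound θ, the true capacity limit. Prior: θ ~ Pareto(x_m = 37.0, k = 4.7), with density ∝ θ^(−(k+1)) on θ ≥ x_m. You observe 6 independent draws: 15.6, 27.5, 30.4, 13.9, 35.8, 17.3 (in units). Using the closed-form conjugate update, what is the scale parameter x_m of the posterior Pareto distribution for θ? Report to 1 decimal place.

A Pareto(scale x_m, shape k) prior on the upper bound θ of Uniform(0, θ) is conjugate: posterior is Pareto(max(x_m, max xᵢ), k + n).
Sample maximum = 35.8; prior scale x_m = 37.0 → posterior scale = max = 37.0.
Posterior shape = 4.7 + 6 = 10.7.
Posterior scale x_m = 37.0.

37.0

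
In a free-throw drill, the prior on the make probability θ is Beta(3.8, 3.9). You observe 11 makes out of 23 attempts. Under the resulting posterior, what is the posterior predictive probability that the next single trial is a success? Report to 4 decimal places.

The Beta prior is conjugate to a Binomial/Bernoulli likelihood; the update adds successes to α and failures to β.
Posterior: Beta(α+k, β+n−k) = Beta(3.8+11, 3.9+12) = Beta(14.8, 15.9).
For a single future Bernoulli trial, P(success | data) = α/(α+β) = 0.4821.

0.4821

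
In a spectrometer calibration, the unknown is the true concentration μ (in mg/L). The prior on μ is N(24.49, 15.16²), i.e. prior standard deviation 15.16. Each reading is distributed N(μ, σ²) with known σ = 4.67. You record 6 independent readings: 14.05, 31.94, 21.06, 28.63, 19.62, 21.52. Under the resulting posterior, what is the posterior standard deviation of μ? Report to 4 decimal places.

1.8916

For Normal data with known variance σ², a Normal(μ₀, σ₀²) prior on μ is conjugate. Posterior precision = 1/σ₀² + n/σ²; posterior mean is the precision-weighted average of μ₀ and x̄.
σ₀² = 15.16² = 229.8256, σ² = 4.67² = 21.8089; σ² + n·σ₀² = 21.8089 + 6·229.8256 = 1400.7625.
Posterior precision = 1/σ₀² + n/σ² = 1/229.8256 + 6/21.8089 = (σ² + n·σ₀²)/(σ₀²σ²) = 1400.7625/(229.8256·21.8089); posterior variance σₙ² = σ₀²σ²/(σ² + n·σ₀²) = 229.8256·21.8089/1400.7625 = 3.578225.
Posterior SD = √σₙ² = √(229.8256·21.8089/1400.7625) = 1.8916.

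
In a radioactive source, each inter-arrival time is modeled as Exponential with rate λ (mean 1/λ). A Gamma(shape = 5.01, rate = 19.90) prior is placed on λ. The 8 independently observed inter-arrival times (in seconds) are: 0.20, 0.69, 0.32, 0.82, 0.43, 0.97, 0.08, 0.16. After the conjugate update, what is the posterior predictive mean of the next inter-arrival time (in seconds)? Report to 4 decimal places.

With a Gamma(shape α, rate β) prior on the exponential rate λ, the posterior after n observations with total T = Σxᵢ is Gamma(α+n, β+T).
Sum of observations T = 3.67 seconds; n = 8.
Posterior: Gamma(5.01+8, 19.90+3.67) = Gamma(13.01, 23.57).
The predictive distribution for the next observation is Lomax; its mean is β/(α−1) = 23.57/12.01 = 1.9625.

1.9625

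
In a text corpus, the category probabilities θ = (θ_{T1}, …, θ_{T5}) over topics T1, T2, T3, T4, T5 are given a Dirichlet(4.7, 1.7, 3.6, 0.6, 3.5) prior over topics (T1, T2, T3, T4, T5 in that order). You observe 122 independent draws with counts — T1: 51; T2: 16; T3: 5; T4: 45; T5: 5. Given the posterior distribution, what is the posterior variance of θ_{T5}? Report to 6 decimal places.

0.000427

The Dirichlet prior is conjugate to the Multinomial likelihood: each posterior αⱼ = prior αⱼ + observed count nⱼ.
Posterior concentration: (55.7, 17.7, 8.6, 45.6, 8.5), total = 136.1.
Var[θ_j] = α_j(Σα−α_j)/((Σα)²(Σα+1)) = 8.5·127.6/(136.1²·137.1) = 0.000427.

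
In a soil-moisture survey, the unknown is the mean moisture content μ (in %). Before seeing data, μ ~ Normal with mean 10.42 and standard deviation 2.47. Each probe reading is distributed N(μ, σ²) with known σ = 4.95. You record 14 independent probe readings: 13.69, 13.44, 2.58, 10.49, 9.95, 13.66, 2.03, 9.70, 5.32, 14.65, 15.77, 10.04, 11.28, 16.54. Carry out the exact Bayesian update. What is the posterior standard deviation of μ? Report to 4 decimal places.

1.1662

For Normal data with known variance σ², a Normal(μ₀, σ₀²) prior on μ is conjugate. Posterior precision = 1/σ₀² + n/σ²; posterior mean is the precision-weighted average of μ₀ and x̄.
σ₀² = 2.47² = 6.1009, σ² = 4.95² = 24.5025; σ² + n·σ₀² = 24.5025 + 14·6.1009 = 109.9151.
Posterior precision = 1/σ₀² + n/σ² = 1/6.1009 + 14/24.5025 = (σ² + n·σ₀²)/(σ₀²σ²) = 109.9151/(6.1009·24.5025); posterior variance σₙ² = σ₀²σ²/(σ² + n·σ₀²) = 6.1009·24.5025/109.9151 = 1.360025.
Posterior SD = √σₙ² = √(6.1009·24.5025/109.9151) = 1.1662.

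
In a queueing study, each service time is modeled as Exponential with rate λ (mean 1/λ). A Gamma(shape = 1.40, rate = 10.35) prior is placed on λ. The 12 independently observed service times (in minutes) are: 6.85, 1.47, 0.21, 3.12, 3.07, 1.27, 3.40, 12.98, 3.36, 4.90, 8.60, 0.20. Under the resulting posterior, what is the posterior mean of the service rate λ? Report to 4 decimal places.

0.2242

With a Gamma(shape α, rate β) prior on the exponential rate λ, the posterior after n observations with total T = Σxᵢ is Gamma(α+n, β+T).
Sum of observations T = 49.43 minutes; n = 12.
Posterior: Gamma(1.40+12, 10.35+49.43) = Gamma(13.40, 59.78).
Posterior mean of λ = α/β = 13.40/59.78 = 0.2242.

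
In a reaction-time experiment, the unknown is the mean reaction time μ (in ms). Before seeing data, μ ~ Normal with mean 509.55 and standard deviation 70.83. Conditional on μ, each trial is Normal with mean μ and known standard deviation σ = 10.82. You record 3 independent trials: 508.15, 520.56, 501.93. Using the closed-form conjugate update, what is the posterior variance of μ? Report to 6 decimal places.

38.722925

For Normal data with known variance σ², a Normal(μ₀, σ₀²) prior on μ is conjugate. Posterior precision = 1/σ₀² + n/σ²; posterior mean is the precision-weighted average of μ₀ and x̄.
σ₀² = 70.83² = 5016.8889, σ² = 10.82² = 117.0724; σ² + n·σ₀² = 117.0724 + 3·5016.8889 = 15167.7391.
Posterior precision = 1/σ₀² + n/σ² = 1/5016.8889 + 3/117.0724 = (σ² + n·σ₀²)/(σ₀²σ²) = 15167.7391/(5016.8889·117.0724); posterior variance σₙ² = σ₀²σ²/(σ² + n·σ₀²) = 5016.8889·117.0724/15167.7391 = 38.722925.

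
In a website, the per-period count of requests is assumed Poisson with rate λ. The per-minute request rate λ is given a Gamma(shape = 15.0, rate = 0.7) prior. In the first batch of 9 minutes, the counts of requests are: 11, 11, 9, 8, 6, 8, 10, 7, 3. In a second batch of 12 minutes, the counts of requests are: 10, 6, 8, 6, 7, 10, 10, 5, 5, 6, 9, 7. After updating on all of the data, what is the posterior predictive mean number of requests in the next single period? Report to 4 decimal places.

8.1567

With a Gamma(shape α, rate β) prior, the Poisson likelihood is conjugate: the posterior is Gamma(α + ΣXᵢ, β + n).
Batch 1: sum of counts S = 73 over n = 9 minutes.
After batch 1: Gamma(α+S, β+n) = Gamma(15.0+73, 0.7+9) = Gamma(88.0, 9.7).
Batch 2: sum of counts S = 89 over n = 12 minutes.
After batch 2: Gamma(α+S, β+n) = Gamma(88.0+89, 9.7+12) = Gamma(177.0, 21.7).
The predictive distribution for one future period is NegBinom with mean α/β = 8.1567.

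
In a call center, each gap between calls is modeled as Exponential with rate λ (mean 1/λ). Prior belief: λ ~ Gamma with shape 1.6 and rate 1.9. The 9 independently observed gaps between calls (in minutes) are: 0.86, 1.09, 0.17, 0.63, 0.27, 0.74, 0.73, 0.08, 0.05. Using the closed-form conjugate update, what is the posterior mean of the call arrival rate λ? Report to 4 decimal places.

With a Gamma(shape α, rate β) prior on the exponential rate λ, the posterior after n observations with total T = Σxᵢ is Gamma(α+n, β+T).
Sum of observations T = 4.62 minutes; n = 9.
Posterior: Gamma(1.6+9, 1.9+4.62) = Gamma(10.6, 6.52).
Posterior mean of λ = α/β = 10.6/6.52 = 1.6258.

1.6258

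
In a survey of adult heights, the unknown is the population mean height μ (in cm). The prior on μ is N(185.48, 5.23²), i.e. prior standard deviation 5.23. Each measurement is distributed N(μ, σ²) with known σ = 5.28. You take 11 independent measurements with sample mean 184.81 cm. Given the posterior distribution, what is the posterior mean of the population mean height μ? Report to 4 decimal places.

184.8668

For Normal data with known variance σ², a Normal(μ₀, σ₀²) prior on μ is conjugate. Posterior precision = 1/σ₀² + n/σ²; posterior mean is the precision-weighted average of μ₀ and x̄.
n·x̄ = 11·184.81 = 2032.91.
σ₀² = 5.23² = 27.3529, σ² = 5.28² = 27.8784; σ² + n·σ₀² = 27.8784 + 11·27.3529 = 328.7603.
Posterior mean = (μ₀/σ₀² + n·x̄/σ²)/(1/σ₀² + n/σ²) = (σ²·μ₀ + σ₀²·n·x̄)/(σ² + n·σ₀²) = (27.8784·185.48 + 27.3529·2032.91)/328.7603 = 60776.869571/328.7603 = 184.8668.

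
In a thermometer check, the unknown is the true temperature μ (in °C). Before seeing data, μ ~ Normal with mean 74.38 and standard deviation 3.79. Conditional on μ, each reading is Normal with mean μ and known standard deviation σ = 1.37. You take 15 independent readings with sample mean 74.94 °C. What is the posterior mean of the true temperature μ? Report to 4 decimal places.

74.9352

For Normal data with known variance σ², a Normal(μ₀, σ₀²) prior on μ is conjugate. Posterior precision = 1/σ₀² + n/σ²; posterior mean is the precision-weighted average of μ₀ and x̄.
n·x̄ = 15·74.94 = 1124.1.
σ₀² = 3.79² = 14.3641, σ² = 1.37² = 1.8769; σ² + n·σ₀² = 1.8769 + 15·14.3641 = 217.3384.
Posterior mean = (μ₀/σ₀² + n·x̄/σ²)/(1/σ₀² + n/σ²) = (σ²·μ₀ + σ₀²·n·x̄)/(σ² + n·σ₀²) = (1.8769·74.38 + 14.3641·1124.1)/217.3384 = 16286.288632/217.3384 = 74.9352.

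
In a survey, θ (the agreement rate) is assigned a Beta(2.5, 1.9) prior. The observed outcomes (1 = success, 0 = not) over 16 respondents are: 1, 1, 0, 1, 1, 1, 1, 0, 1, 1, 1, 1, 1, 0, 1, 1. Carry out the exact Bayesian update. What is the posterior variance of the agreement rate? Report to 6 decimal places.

The Beta prior is conjugate to a Binomial/Bernoulli likelihood; the update adds successes to α and failures to β.
Posterior: Beta(α+k, β+n−k) = Beta(2.5+13, 1.9+3) = Beta(15.5, 4.9).
Var = αβ/((α+β)²(α+β+1)) = 15.5·4.9/(20.4²·21.4) = 0.008528.

0.008528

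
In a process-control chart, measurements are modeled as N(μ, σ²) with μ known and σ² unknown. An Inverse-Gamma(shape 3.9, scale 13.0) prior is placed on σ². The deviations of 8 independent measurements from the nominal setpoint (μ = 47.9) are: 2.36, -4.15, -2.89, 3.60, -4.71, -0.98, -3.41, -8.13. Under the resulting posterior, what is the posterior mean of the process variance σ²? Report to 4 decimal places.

12.3894

With known mean μ and an Inverse-Gamma(α, β) prior on σ², the Normal likelihood is conjugate: posterior is Inv-Gamma(α + n/2, β + Σ(xᵢ−μ)²/2).
Σ(xᵢ−μ)² = (2.36)² + (-4.15)² + (-2.89)² + (3.60)² + (-4.71)² + (-0.98)² + (-3.41)² + (-8.13)² = 144.9737.
Posterior: Inv-Gamma(3.9 + 8/2, 13.0 + 144.9737/2) = Inv-Gamma(7.90, 85.48685).
E[σ²|data] = β/(α−1) = 85.48685/6.90 = 12.3894.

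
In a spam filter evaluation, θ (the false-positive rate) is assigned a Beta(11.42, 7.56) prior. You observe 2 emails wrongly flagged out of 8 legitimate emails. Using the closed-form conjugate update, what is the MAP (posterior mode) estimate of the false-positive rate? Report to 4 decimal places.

The Beta prior is conjugate to a Binomial/Bernoulli likelihood; the update adds successes to α and failures to β.
Posterior: Beta(α+k, β+n−k) = Beta(11.42+2, 7.56+6) = Beta(13.42, 13.56).
Mode of Beta(a,b) for a,b>1 is (a−1)/(a+b−2) = 12.42/24.98 = 0.4972.

0.4972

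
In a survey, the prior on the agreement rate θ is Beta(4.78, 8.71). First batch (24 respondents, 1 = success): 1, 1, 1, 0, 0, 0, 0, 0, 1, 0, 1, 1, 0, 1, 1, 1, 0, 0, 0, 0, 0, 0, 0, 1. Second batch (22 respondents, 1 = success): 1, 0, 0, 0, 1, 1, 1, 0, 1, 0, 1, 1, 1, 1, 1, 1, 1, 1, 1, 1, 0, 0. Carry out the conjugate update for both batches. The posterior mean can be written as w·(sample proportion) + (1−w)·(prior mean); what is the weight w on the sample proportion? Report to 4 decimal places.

The Beta prior is conjugate to a Binomial/Bernoulli likelihood; the update adds successes to α and failures to β.
Total number of respondents: n = 24 + 22 = 46.
Posterior mean = (α₀+k)/(α₀+β₀+n) = [n/(α₀+β₀+n)]·(k/n) + [(α₀+β₀)/(α₀+β₀+n)]·α₀/(α₀+β₀), so only n and the prior enter the weight.
The weight on the data is w = n/(α₀+β₀+n) = 46/(4.78+8.71+46) = 46/59.49 = 0.7732.

0.7732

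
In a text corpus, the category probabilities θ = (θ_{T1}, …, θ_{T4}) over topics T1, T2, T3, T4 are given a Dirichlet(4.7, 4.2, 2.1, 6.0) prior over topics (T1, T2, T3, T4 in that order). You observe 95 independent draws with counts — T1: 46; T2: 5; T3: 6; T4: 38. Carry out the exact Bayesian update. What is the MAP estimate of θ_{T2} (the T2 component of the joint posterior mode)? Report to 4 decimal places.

The Dirichlet prior is conjugate to the Multinomial likelihood: each posterior αⱼ = prior αⱼ + observed count nⱼ.
Posterior concentration: (50.7, 9.2, 8.1, 44.0), total = 112.0.
Joint mode component: (α_{T2}−1)/(Σα−K) = 8.2/108.0 = 0.0759.

0.0759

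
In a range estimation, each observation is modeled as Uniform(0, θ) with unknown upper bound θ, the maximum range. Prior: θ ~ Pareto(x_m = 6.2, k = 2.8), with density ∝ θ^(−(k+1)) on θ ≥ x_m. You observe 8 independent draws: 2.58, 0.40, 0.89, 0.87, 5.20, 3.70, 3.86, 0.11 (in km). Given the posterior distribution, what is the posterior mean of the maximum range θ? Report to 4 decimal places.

6.8327

A Pareto(scale x_m, shape k) prior on the upper bound θ of Uniform(0, θ) is conjugate: posterior is Pareto(max(x_m, max xᵢ), k + n).
Sample maximum = 5.20; prior scale x_m = 6.2 → posterior scale = max = 6.20.
Posterior shape = 2.8 + 8 = 10.8.
E[θ|data] = k·x_m/(k−1) = 10.8·6.20/9.8 = 6.8327.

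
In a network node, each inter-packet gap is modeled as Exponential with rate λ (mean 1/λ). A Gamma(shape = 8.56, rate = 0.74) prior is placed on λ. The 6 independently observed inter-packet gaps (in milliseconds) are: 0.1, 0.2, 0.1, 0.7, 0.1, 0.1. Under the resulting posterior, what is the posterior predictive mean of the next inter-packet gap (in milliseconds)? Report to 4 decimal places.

With a Gamma(shape α, rate β) prior on the exponential rate λ, the posterior after n observations with total T = Σxᵢ is Gamma(α+n, β+T).
Sum of observations T = 1.3 milliseconds; n = 6.
Posterior: Gamma(8.56+6, 0.74+1.3) = Gamma(14.56, 2.04).
The predictive distribution for the next observation is Lomax; its mean is β/(α−1) = 2.04/13.56 = 0.1504.

0.1504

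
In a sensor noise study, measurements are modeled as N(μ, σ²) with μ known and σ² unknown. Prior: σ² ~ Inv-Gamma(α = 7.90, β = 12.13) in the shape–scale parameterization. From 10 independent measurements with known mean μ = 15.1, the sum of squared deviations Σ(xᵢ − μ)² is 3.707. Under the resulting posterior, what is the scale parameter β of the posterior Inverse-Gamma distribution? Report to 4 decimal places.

With known mean μ and an Inverse-Gamma(α, β) prior on σ², the Normal likelihood is conjugate: posterior is Inv-Gamma(α + n/2, β + Σ(xᵢ−μ)²/2).
Posterior: Inv-Gamma(7.90 + 10/2, 12.13 + 3.707/2) = Inv-Gamma(12.90, 13.9835).
Posterior β = 13.9835.

13.9835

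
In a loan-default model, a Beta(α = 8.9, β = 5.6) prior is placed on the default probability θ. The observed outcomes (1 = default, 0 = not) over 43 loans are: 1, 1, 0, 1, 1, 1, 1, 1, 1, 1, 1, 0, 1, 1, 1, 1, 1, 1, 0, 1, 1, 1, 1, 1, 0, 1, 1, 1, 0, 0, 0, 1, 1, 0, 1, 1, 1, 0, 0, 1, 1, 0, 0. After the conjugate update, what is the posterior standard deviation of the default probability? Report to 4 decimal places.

The Beta prior is conjugate to a Binomial/Bernoulli likelihood; the update adds successes to α and failures to β.
Posterior: Beta(α+k, β+n−k) = Beta(8.9+31, 5.6+12) = Beta(39.9, 17.6).
Var = αβ/((α+β)²(α+β+1)) = 39.9·17.6/(57.5²·58.5) = 0.00363073; SD = √0.00363073 = 0.0603.

0.0603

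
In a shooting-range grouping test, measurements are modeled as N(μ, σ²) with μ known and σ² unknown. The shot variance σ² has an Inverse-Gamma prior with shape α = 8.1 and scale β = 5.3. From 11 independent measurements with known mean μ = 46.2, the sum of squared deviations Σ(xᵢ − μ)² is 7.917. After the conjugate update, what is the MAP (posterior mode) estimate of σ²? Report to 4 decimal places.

With known mean μ and an Inverse-Gamma(α, β) prior on σ², the Normal likelihood is conjugate: posterior is Inv-Gamma(α + n/2, β + Σ(xᵢ−μ)²/2).
Posterior: Inv-Gamma(8.1 + 11/2, 5.3 + 7.917/2) = Inv-Gamma(13.60, 9.2585).
Mode = β/(α+1) = 9.2585/14.60 = 0.6341.

0.6341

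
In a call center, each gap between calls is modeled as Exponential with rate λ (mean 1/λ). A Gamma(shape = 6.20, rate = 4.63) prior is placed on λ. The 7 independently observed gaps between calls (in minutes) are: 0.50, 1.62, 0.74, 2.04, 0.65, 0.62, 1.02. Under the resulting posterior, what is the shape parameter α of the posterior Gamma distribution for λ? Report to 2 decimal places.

With a Gamma(shape α, rate β) prior on the exponential rate λ, the posterior after n observations with total T = Σxᵢ is Gamma(α+n, β+T).
Sum of observations T = 7.19 minutes; n = 7.
Posterior: Gamma(6.20+7, 4.63+7.19) = Gamma(13.20, 11.82).
Posterior α = 13.20.

13.20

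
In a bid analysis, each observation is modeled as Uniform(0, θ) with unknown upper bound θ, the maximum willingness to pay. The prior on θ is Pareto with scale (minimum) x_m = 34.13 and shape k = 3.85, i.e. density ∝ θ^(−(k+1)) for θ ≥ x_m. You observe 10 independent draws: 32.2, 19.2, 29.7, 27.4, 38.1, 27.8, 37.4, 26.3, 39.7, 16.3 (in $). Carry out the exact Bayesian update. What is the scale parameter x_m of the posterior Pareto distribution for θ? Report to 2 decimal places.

A Pareto(scale x_m, shape k) prior on the upper bound θ of Uniform(0, θ) is conjugate: posterior is Pareto(max(x_m, max xᵢ), k + n).
Sample maximum = 39.7; prior scale x_m = 34.13 → posterior scale = max = 39.70.
Posterior shape = 3.85 + 10 = 13.85.
Posterior scale x_m = 39.70.

39.70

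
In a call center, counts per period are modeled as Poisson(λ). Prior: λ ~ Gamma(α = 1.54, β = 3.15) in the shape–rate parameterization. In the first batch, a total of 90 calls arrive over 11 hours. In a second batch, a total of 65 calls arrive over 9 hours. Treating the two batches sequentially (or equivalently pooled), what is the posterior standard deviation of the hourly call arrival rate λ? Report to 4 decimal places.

With a Gamma(shape α, rate β) prior, the Poisson likelihood is conjugate: the posterior is Gamma(α + ΣXᵢ, β + n).
After batch 1: Gamma(α+S, β+n) = Gamma(1.54+90, 3.15+11) = Gamma(91.54, 14.15).
After batch 2: Gamma(α+S, β+n) = Gamma(91.54+65, 14.15+9) = Gamma(156.54, 23.15).
SD = √α/β = √156.54/23.15 = 0.5405.

0.5405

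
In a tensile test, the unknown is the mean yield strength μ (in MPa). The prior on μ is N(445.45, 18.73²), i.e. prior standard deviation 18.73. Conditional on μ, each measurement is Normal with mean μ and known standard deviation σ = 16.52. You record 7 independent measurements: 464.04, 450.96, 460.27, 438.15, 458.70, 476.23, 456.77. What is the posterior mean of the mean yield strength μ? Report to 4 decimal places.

456.6316

For Normal data with known variance σ², a Normal(μ₀, σ₀²) prior on μ is conjugate. Posterior precision = 1/σ₀² + n/σ²; posterior mean is the precision-weighted average of μ₀ and x̄.
Σxᵢ = 464.04 + 450.96 + 460.27 + 438.15 + 458.70 + 476.23 + 456.77 = 3205.12, so n·x̄ = 3205.12.
σ₀² = 18.73² = 350.8129, σ² = 16.52² = 272.9104; σ² + n·σ₀² = 272.9104 + 7·350.8129 = 2728.6007.
Posterior mean = (μ₀/σ₀² + n·x̄/σ²)/(1/σ₀² + n/σ²) = (σ²·μ₀ + σ₀²·n·x̄)/(σ² + n·σ₀²) = (272.9104·445.45 + 350.8129·3205.12)/2728.6007 = 1245965.379728/2728.6007 = 456.6316.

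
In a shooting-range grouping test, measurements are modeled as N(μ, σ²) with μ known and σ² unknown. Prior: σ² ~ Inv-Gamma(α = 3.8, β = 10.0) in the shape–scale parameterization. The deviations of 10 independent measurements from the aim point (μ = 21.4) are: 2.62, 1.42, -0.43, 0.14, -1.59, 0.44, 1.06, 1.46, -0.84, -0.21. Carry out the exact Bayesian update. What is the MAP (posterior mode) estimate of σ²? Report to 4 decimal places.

1.8271

With known mean μ and an Inverse-Gamma(α, β) prior on σ², the Normal likelihood is conjugate: posterior is Inv-Gamma(α + n/2, β + Σ(xᵢ−μ)²/2).
Σ(xᵢ−μ)² = (2.62)² + (1.42)² + (-0.43)² + (0.14)² + (-1.59)² + (0.44)² + (1.06)² + (1.46)² + (-0.84)² + (-0.21)² = 15.8119.
Posterior: Inv-Gamma(3.8 + 10/2, 10.0 + 15.8119/2) = Inv-Gamma(8.80, 17.90595).
Mode = β/(α+1) = 17.90595/9.80 = 1.8271.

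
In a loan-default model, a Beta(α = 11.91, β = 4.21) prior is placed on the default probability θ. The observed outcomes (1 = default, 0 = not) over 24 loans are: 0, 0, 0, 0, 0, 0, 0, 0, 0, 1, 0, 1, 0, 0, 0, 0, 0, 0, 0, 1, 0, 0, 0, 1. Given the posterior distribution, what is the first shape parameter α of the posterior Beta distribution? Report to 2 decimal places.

15.91

The Beta prior is conjugate to a Binomial/Bernoulli likelihood; the update adds successes to α and failures to β.
Posterior: Beta(α+k, β+n−k) = Beta(11.91+4, 4.21+20) = Beta(15.91, 24.21).
Posterior α = 15.91.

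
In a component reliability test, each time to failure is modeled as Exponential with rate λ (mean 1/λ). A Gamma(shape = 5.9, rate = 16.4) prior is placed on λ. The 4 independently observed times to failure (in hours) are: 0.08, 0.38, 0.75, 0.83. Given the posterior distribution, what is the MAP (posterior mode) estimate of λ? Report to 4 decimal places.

With a Gamma(shape α, rate β) prior on the exponential rate λ, the posterior after n observations with total T = Σxᵢ is Gamma(α+n, β+T).
Sum of observations T = 2.04 hours; n = 4.
Posterior: Gamma(5.9+4, 16.4+2.04) = Gamma(9.9, 18.44).
Mode = (α−1)/β = 0.4826.

0.4826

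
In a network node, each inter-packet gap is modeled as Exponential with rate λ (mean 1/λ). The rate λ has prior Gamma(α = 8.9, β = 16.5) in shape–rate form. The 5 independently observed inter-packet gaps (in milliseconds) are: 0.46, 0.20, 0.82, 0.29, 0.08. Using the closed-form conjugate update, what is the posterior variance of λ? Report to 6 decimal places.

0.041280

With a Gamma(shape α, rate β) prior on the exponential rate λ, the posterior after n observations with total T = Σxᵢ is Gamma(α+n, β+T).
Sum of observations T = 1.85 milliseconds; n = 5.
Posterior: Gamma(8.9+5, 16.5+1.85) = Gamma(13.9, 18.35).
Var = α/β² = 0.041280.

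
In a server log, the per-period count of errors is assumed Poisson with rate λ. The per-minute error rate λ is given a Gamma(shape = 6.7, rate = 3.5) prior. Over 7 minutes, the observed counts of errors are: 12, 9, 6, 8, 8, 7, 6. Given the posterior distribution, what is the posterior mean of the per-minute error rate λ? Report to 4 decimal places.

With a Gamma(shape α, rate β) prior, the Poisson likelihood is conjugate: the posterior is Gamma(α + ΣXᵢ, β + n).
Sum of counts S = 56 over n = 7 minutes.
Posterior: Gamma(α+S, β+n) = Gamma(6.7+56, 3.5+7) = Gamma(62.7, 10.5).
Posterior mean = α/β = 62.7/10.5 = 5.9714.

5.9714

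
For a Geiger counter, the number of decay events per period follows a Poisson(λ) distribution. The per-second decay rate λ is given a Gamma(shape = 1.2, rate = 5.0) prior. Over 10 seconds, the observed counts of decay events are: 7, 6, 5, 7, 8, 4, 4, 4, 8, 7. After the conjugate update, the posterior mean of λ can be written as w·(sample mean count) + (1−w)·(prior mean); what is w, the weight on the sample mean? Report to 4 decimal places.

With a Gamma(shape α, rate β) prior, the Poisson likelihood is conjugate: the posterior is Gamma(α + ΣXᵢ, β + n).
Posterior mean = (α₀+S)/(β₀+n) = [n/(β₀+n)]·(S/n) + [β₀/(β₀+n)]·(α₀/β₀), so only n and β₀ enter the weight.
Weight on data w = n/(β₀+n) = 10/(5.0+10) = 10/15.0 = 0.6667.

0.6667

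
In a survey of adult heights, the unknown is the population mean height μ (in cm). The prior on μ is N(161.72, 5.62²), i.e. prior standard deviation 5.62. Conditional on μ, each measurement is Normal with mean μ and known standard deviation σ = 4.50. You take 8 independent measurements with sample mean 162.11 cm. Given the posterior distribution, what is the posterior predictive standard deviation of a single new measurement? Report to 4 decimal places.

For Normal data with known variance σ², a Normal(μ₀, σ₀²) prior on μ is conjugate. Posterior precision = 1/σ₀² + n/σ²; posterior mean is the precision-weighted average of μ₀ and x̄.
σ₀² = 5.62² = 31.5844, σ² = 4.50² = 20.25; σ² + n·σ₀² = 20.25 + 8·31.5844 = 272.9252.
Posterior precision = 1/σ₀² + n/σ² = 1/31.5844 + 8/20.25 = (σ² + n·σ₀²)/(σ₀²σ²) = 272.9252/(31.5844·20.25); posterior variance σₙ² = σ₀²σ²/(σ² + n·σ₀²) = 31.5844·20.25/272.9252 = 2.343441.
Predictive variance for one new observation = σₙ² + σ² = 31.5844·20.25/272.9252 + 20.25 = σ²·(σ₀² + 272.9252)/272.9252 = 20.25·304.5096/272.9252 = 22.593441; SD = √(20.25·304.5096/272.9252) = 4.7533.

4.7533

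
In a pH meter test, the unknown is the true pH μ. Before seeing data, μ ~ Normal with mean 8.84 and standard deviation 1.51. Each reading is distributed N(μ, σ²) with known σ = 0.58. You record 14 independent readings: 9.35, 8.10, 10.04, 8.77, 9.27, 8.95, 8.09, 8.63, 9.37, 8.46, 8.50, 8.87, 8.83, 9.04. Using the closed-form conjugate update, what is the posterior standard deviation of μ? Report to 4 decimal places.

0.1542

For Normal data with known variance σ², a Normal(μ₀, σ₀²) prior on μ is conjugate. Posterior precision = 1/σ₀² + n/σ²; posterior mean is the precision-weighted average of μ₀ and x̄.
σ₀² = 1.51² = 2.2801, σ² = 0.58² = 0.3364; σ² + n·σ₀² = 0.3364 + 14·2.2801 = 32.2578.
Posterior precision = 1/σ₀² + n/σ² = 1/2.2801 + 14/0.3364 = (σ² + n·σ₀²)/(σ₀²σ²) = 32.2578/(2.2801·0.3364); posterior variance σₙ² = σ₀²σ²/(σ² + n·σ₀²) = 2.2801·0.3364/32.2578 = 0.023778.
Posterior SD = √σₙ² = √(2.2801·0.3364/32.2578) = 0.1542.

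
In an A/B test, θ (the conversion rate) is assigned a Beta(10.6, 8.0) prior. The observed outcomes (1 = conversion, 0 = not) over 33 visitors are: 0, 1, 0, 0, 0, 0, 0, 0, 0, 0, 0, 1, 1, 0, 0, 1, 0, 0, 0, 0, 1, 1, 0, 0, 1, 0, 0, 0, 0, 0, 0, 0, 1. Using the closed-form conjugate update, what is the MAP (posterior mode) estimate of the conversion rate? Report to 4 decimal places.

The Beta prior is conjugate to a Binomial/Bernoulli likelihood; the update adds successes to α and failures to β.
Posterior: Beta(α+k, β+n−k) = Beta(10.6+8, 8.0+25) = Beta(18.6, 33.0).
Mode of Beta(a,b) for a,b>1 is (a−1)/(a+b−2) = 17.6/49.6 = 0.3548.

0.3548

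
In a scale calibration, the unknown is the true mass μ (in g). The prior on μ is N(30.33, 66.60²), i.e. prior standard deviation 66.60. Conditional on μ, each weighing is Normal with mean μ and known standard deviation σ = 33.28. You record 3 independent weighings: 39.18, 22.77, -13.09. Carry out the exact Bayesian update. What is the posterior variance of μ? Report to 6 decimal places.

For Normal data with known variance σ², a Normal(μ₀, σ₀²) prior on μ is conjugate. Posterior precision = 1/σ₀² + n/σ²; posterior mean is the precision-weighted average of μ₀ and x̄.
σ₀² = 66.60² = 4435.56, σ² = 33.28² = 1107.5584; σ² + n·σ₀² = 1107.5584 + 3·4435.56 = 14414.2384.
Posterior precision = 1/σ₀² + n/σ² = 1/4435.56 + 3/1107.5584 = (σ² + n·σ₀²)/(σ₀²σ²) = 14414.2384/(4435.56·1107.5584); posterior variance σₙ² = σ₀²σ²/(σ² + n·σ₀²) = 4435.56·1107.5584/14414.2384 = 340.818682.

340.818682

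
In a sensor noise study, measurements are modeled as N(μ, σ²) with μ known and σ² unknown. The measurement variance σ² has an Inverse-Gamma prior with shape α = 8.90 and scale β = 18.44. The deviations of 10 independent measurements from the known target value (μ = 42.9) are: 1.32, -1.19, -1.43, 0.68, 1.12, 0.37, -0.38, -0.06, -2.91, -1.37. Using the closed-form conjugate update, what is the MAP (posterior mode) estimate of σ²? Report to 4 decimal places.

With known mean μ and an Inverse-Gamma(α, β) prior on σ², the Normal likelihood is conjugate: posterior is Inv-Gamma(α + n/2, β + Σ(xᵢ−μ)²/2).
Σ(xᵢ−μ)² = (1.32)² + (-1.19)² + (-1.43)² + (0.68)² + (1.12)² + (0.37)² + (-0.38)² + (-0.06)² + (-2.91)² + (-1.37)² = 17.5501.
Posterior: Inv-Gamma(8.90 + 10/2, 18.44 + 17.5501/2) = Inv-Gamma(13.90, 27.21505).
Mode = β/(α+1) = 27.21505/14.90 = 1.8265.

1.8265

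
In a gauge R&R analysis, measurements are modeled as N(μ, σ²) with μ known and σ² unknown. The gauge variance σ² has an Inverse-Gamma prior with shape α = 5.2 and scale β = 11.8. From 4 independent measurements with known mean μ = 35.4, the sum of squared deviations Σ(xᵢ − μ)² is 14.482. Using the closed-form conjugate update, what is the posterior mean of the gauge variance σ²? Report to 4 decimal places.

3.0711

With known mean μ and an Inverse-Gamma(α, β) prior on σ², the Normal likelihood is conjugate: posterior is Inv-Gamma(α + n/2, β + Σ(xᵢ−μ)²/2).
Posterior: Inv-Gamma(5.2 + 4/2, 11.8 + 14.482/2) = Inv-Gamma(7.20, 19.0410).
E[σ²|data] = β/(α−1) = 19.0410/6.20 = 3.0711.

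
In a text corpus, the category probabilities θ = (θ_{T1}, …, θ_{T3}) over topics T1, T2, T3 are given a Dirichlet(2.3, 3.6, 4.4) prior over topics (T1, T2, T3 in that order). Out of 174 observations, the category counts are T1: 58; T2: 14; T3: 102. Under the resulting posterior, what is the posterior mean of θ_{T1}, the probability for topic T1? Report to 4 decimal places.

The Dirichlet prior is conjugate to the Multinomial likelihood: each posterior αⱼ = prior αⱼ + observed count nⱼ.
Posterior concentration: (60.3, 17.6, 106.4), total = 184.3.
E[θ_{T1}|data] = α_{T1}/Σα = 60.3/184.3 = 0.3272.

0.3272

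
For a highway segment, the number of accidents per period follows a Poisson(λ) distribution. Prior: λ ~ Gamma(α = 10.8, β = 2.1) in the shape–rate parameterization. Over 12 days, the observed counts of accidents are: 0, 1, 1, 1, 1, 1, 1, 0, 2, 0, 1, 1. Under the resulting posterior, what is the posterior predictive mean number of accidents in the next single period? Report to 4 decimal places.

With a Gamma(shape α, rate β) prior, the Poisson likelihood is conjugate: the posterior is Gamma(α + ΣXᵢ, β + n).
Sum of counts S = 10 over n = 12 days.
Posterior: Gamma(α+S, β+n) = Gamma(10.8+10, 2.1+12) = Gamma(20.8, 14.1).
The predictive distribution for one future period is NegBinom with mean α/β = 1.4752.

1.4752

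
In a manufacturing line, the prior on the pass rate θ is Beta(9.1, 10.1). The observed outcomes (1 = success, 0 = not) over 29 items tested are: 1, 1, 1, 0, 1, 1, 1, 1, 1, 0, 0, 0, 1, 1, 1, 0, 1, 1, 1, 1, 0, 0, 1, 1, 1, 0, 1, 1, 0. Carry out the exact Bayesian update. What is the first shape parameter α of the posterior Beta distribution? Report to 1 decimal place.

29.1

The Beta prior is conjugate to a Binomial/Bernoulli likelihood; the update adds successes to α and failures to β.
Posterior: Beta(α+k, β+n−k) = Beta(9.1+20, 10.1+9) = Beta(29.1, 19.1).
Posterior α = 29.1.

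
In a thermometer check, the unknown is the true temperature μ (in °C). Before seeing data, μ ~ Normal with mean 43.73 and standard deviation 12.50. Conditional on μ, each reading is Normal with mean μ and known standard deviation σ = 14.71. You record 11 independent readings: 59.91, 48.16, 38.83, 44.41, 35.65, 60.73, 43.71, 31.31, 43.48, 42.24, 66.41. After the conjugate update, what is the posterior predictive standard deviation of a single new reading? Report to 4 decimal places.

15.2923

For Normal data with known variance σ², a Normal(μ₀, σ₀²) prior on μ is conjugate. Posterior precision = 1/σ₀² + n/σ²; posterior mean is the precision-weighted average of μ₀ and x̄.
σ₀² = 12.50² = 156.25, σ² = 14.71² = 216.3841; σ² + n·σ₀² = 216.3841 + 11·156.25 = 1935.1341.
Posterior precision = 1/σ₀² + n/σ² = 1/156.25 + 11/216.3841 = (σ² + n·σ₀²)/(σ₀²σ²) = 1935.1341/(156.25·216.3841); posterior variance σₙ² = σ₀²σ²/(σ² + n·σ₀²) = 156.25·216.3841/1935.1341 = 17.471665.
Predictive variance for one new observation = σₙ² + σ² = 156.25·216.3841/1935.1341 + 216.3841 = σ²·(σ₀² + 1935.1341)/1935.1341 = 216.3841·2091.3841/1935.1341 = 233.855765; SD = √(216.3841·2091.3841/1935.1341) = 15.2923.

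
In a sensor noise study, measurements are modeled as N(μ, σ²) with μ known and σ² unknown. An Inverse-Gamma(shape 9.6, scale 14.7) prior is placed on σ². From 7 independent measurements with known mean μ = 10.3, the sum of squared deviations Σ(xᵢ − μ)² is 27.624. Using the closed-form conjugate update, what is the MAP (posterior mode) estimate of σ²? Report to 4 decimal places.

2.0221

With known mean μ and an Inverse-Gamma(α, β) prior on σ², the Normal likelihood is conjugate: posterior is Inv-Gamma(α + n/2, β + Σ(xᵢ−μ)²/2).
Posterior: Inv-Gamma(9.6 + 7/2, 14.7 + 27.624/2) = Inv-Gamma(13.10, 28.5120).
Mode = β/(α+1) = 28.5120/14.10 = 2.0221.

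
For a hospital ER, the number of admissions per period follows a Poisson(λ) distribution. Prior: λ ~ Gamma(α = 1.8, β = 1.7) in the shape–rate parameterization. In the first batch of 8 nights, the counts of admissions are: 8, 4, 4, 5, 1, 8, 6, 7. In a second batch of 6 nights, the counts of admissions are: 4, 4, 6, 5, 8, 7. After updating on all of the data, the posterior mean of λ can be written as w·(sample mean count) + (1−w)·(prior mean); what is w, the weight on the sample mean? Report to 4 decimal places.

0.8917

With a Gamma(shape α, rate β) prior, the Poisson likelihood is conjugate: the posterior is Gamma(α + ΣXᵢ, β + n).
Total number of nights: n = 8 + 6 = 14.
Posterior mean = (α₀+S)/(β₀+n) = [n/(β₀+n)]·(S/n) + [β₀/(β₀+n)]·(α₀/β₀), so only n and β₀ enter the weight.
Weight on data w = n/(β₀+n) = 14/(1.7+14) = 14/15.7 = 0.8917.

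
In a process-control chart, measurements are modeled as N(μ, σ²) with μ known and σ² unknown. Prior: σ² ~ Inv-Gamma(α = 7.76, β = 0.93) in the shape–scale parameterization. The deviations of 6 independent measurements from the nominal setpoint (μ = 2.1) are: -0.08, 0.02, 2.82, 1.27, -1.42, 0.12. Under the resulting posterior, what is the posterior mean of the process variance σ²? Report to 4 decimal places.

0.6897

With known mean μ and an Inverse-Gamma(α, β) prior on σ², the Normal likelihood is conjugate: posterior is Inv-Gamma(α + n/2, β + Σ(xᵢ−μ)²/2).
Σ(xᵢ−μ)² = (-0.08)² + (0.02)² + (2.82)² + (1.27)² + (-1.42)² + (0.12)² = 11.6029.
Posterior: Inv-Gamma(7.76 + 6/2, 0.93 + 11.6029/2) = Inv-Gamma(10.76, 6.73145).
E[σ²|data] = β/(α−1) = 6.73145/9.76 = 0.6897.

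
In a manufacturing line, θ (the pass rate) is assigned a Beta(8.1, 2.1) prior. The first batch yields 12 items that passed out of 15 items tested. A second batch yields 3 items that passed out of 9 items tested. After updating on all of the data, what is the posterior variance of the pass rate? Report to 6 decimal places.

0.006228

The Beta prior is conjugate to a Binomial/Bernoulli likelihood; the update adds successes to α and failures to β.
After batch 1: Beta(8.1+12, 2.1+3) = Beta(20.1, 5.1).
After batch 2: Beta(20.1+3, 5.1+6) = Beta(23.1, 11.1).
Var = αβ/((α+β)²(α+β+1)) = 23.1·11.1/(34.2²·35.2) = 0.006228.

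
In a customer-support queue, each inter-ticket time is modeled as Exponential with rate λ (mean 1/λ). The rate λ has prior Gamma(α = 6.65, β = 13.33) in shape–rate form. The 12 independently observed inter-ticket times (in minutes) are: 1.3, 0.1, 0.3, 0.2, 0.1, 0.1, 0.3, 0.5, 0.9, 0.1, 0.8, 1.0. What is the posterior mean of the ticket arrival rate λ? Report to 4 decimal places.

With a Gamma(shape α, rate β) prior on the exponential rate λ, the posterior after n observations with total T = Σxᵢ is Gamma(α+n, β+T).
Sum of observations T = 5.7 minutes; n = 12.
Posterior: Gamma(6.65+12, 13.33+5.7) = Gamma(18.65, 19.03).
Posterior mean of λ = α/β = 18.65/19.03 = 0.9800.

0.9800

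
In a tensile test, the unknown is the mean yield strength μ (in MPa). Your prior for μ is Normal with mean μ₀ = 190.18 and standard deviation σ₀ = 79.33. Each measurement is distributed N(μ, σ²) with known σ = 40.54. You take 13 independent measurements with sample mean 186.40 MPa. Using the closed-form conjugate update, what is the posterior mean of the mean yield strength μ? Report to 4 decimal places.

186.4744

For Normal data with known variance σ², a Normal(μ₀, σ₀²) prior on μ is conjugate. Posterior precision = 1/σ₀² + n/σ²; posterior mean is the precision-weighted average of μ₀ and x̄.
n·x̄ = 13·186.40 = 2423.2.
σ₀² = 79.33² = 6293.2489, σ² = 40.54² = 1643.4916; σ² + n·σ₀² = 1643.4916 + 13·6293.2489 = 83455.7273.
Posterior mean = (μ₀/σ₀² + n·x̄/σ²)/(1/σ₀² + n/σ²) = (σ²·μ₀ + σ₀²·n·x̄)/(σ² + n·σ₀²) = (1643.4916·190.18 + 6293.2489·2423.2)/83455.7273 = 15562359.966968/83455.7273 = 186.4744.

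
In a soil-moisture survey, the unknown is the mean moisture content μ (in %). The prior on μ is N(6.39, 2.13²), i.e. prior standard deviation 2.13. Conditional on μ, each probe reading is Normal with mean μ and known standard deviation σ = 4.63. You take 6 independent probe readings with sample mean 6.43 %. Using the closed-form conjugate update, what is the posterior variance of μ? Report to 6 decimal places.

For Normal data with known variance σ², a Normal(μ₀, σ₀²) prior on μ is conjugate. Posterior precision = 1/σ₀² + n/σ²; posterior mean is the precision-weighted average of μ₀ and x̄.
σ₀² = 2.13² = 4.5369, σ² = 4.63² = 21.4369; σ² + n·σ₀² = 21.4369 + 6·4.5369 = 48.6583.
Posterior precision = 1/σ₀² + n/σ² = 1/4.5369 + 6/21.4369 = (σ² + n·σ₀²)/(σ₀²σ²) = 48.6583/(4.5369·21.4369); posterior variance σₙ² = σ₀²σ²/(σ² + n·σ₀²) = 4.5369·21.4369/48.6583 = 1.998777.

1.998777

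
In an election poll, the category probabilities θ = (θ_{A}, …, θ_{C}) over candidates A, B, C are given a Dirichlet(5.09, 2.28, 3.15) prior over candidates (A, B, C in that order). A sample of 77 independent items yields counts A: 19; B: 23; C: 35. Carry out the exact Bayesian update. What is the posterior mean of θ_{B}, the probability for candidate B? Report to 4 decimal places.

0.2888

The Dirichlet prior is conjugate to the Multinomial likelihood: each posterior αⱼ = prior αⱼ + observed count nⱼ.
Posterior concentration: (24.09, 25.28, 38.15), total = 87.52.
E[θ_{B}|data] = α_{B}/Σα = 25.28/87.52 = 0.2888.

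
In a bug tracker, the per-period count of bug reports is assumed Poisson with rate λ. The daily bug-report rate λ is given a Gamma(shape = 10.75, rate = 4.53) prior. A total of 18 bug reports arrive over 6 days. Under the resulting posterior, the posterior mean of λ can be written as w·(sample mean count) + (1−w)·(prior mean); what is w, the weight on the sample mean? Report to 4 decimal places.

With a Gamma(shape α, rate β) prior, the Poisson likelihood is conjugate: the posterior is Gamma(α + ΣXᵢ, β + n).
Posterior mean = (α₀+S)/(β₀+n) = [n/(β₀+n)]·(S/n) + [β₀/(β₀+n)]·(α₀/β₀), so only n and β₀ enter the weight.
Weight on data w = n/(β₀+n) = 6/(4.53+6) = 6/10.53 = 0.5698.

0.5698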